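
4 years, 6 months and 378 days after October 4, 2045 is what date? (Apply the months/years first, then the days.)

April 17, 2051

Advancing 4 years, 6 months and 378 days from October 4, 2045: first the month/year part, then the days.
+4 years → 2049; month 10 + 6 = 16, which is month 4 of year 2050 → April 2050.
Day 4 is valid in April, giving April 4, 2050.
Now add 378 days from April 4, 2050.
April has 30 days, so 30 − 4 = 26 days remain after April 4, 2050; 378 − 26 = 352 left.
May 2050 has 31 days: 352 − 31 = 321 left.
June 2050 has 30 days: 321 − 30 = 291 left.
July 2050 has 31 days: 291 − 31 = 260 left.
August 2050 has 31 days: 260 − 31 = 229 left.
September 2050 has 30 days: 229 − 30 = 199 left.
October 2050 has 31 days: 199 − 31 = 168 left.
November 2050 has 30 days: 168 − 30 = 138 left.
December 2050 has 31 days: 138 − 31 = 107 left.
January 2051 has 31 days: 107 − 31 = 76 left.
February 2051 has 28 days (2051 is not a leap year): 76 − 28 = 48 left.
March 2051 has 31 days: 48 − 31 = 17 left.
17 days into April 2051 → April 17, 2051.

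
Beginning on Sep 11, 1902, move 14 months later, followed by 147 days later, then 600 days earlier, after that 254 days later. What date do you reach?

April 26, 1903

Advancing 14 months from September 11, 1902:
month 9 + 14 = 23, which is month 11 of year 1903 → November 1903.
Day 11 is valid in November, giving November 11, 1903.
Adding 147 days from November 11, 1903:
November has 30 days, so 30 − 11 = 19 days remain after November 11, 1903; 147 − 19 = 128 left.
December 1903 has 31 days: 128 − 31 = 97 left.
January 1904 has 31 days: 97 − 31 = 66 left.
February 1904 has 29 days (1904 is a leap year): 66 − 29 = 37 left.
March 1904 has 31 days: 37 − 31 = 6 left.
6 days into April 1904 → April 6, 1904.
Subtracting 600 days from April 6, 1904:
Going back 6 days from April 6, 1904 reaches the end of the previous month; 600 − 6 = 594 left.
March 1904 has 31 days: 594 − 31 = 563 left.
February 1904 has 29 days (1904 is a leap year): 563 − 29 = 534 left.
January 1904 has 31 days: 534 − 31 = 503 left.
December 1903 has 31 days: 503 − 31 = 472 left.
November 1903 has 30 days: 472 − 30 = 442 left.
October 1903 has 31 days: 442 − 31 = 411 left.
September 1903 has 30 days: 411 − 30 = 381 left.
August 1903 has 31 days: 381 − 31 = 350 left.
July 1903 has 31 days: 350 − 31 = 319 left.
June 1903 has 30 days: 319 − 30 = 289 left.
May 1903 has 31 days: 289 − 31 = 258 left.
April 1903 has 30 days: 258 − 30 = 228 left.
March 1903 has 31 days: 228 − 31 = 197 left.
February 1903 has 28 days (1903 is not a leap year): 197 − 28 = 169 left.
January 1903 has 31 days: 169 − 31 = 138 left.
December 1902 has 31 days: 138 − 31 = 107 left.
November 1902 has 30 days: 107 − 30 = 77 left.
October 1902 has 31 days: 77 − 31 = 46 left.
September 1902 has 30 days: 46 − 30 = 16 left.
August 1902 has 31 days; 31 − 16 = 15 → August 15, 1902.
Adding 254 days from August 15, 1902:
August has 31 days, so 31 − 15 = 16 days remain after August 15, 1902; 254 − 16 = 238 left.
September 1902 has 30 days: 238 − 30 = 208 left.
October 1902 has 31 days: 208 − 31 = 177 left.
November 1902 has 30 days: 177 − 30 = 147 left.
December 1902 has 31 days: 147 − 31 = 116 left.
January 1903 has 31 days: 116 − 31 = 85 left.
February 1903 has 28 days (1903 is not a leap year): 85 − 28 = 57 left.
March 1903 has 31 days: 57 − 31 = 26 left.
26 days into April 1903 → April 26, 1903.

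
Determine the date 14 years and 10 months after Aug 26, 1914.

Advancing 14 years and 10 months from August 26, 1914.
+14 years → 1928; month 8 + 10 = 18, which is month 6 of year 1929 → June 1929.
Day 26 is valid in June, giving June 26, 1929.

June 26, 1929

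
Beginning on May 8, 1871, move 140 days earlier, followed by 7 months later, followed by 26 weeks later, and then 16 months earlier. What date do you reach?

Subtracting 140 days from May 8, 1871:
Going back 8 days from May 8, 1871 reaches the end of the previous month; 140 − 8 = 132 left.
April 1871 has 30 days: 132 − 30 = 102 left.
March 1871 has 31 days: 102 − 31 = 71 left.
February 1871 has 28 days (1871 is not a leap year): 71 − 28 = 43 left.
January 1871 has 31 days: 43 − 31 = 12 left.
December 1870 has 31 days; 31 − 12 = 19 → December 19, 1870.
Adding 7 months from December 19, 1870:
month 12 + 7 = 19, which is month 7 of year 1871 → July 1871.
Day 19 is valid in July, giving July 19, 1871.
Counting forward 26 weeks (= 182 days) from July 19, 1871:
July has 31 days, so 31 − 19 = 12 days remain after July 19, 1871; 182 − 12 = 170 left.
August 1871 has 31 days: 170 − 31 = 139 left.
September 1871 has 30 days: 139 − 30 = 109 left.
October 1871 has 31 days: 109 − 31 = 78 left.
November 1871 has 30 days: 78 − 30 = 48 left.
December 1871 has 31 days: 48 − 31 = 17 left.
17 days into January 1872 → January 17, 1872.
Going back 16 months from January 17, 1872:
month 1 − 16 = -15, which is month 9 of year 1870 → September 1870.
Day 17 is valid in September, giving September 17, 1870.

September 17, 1870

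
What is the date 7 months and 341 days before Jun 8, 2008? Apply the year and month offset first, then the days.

Subtracting 7 months and 341 days from June 8, 2008: first the month/year part, then the days.
month 6 − 7 = -1, which is month 11 of year 2007 → November 2007.
Day 8 is valid in November, giving November 8, 2007.
Now subtract 341 days from November 8, 2007.
Going back 8 days from November 8, 2007 reaches the end of the previous month; 341 − 8 = 333 left.
October 2007 has 31 days: 333 − 31 = 302 left.
September 2007 has 30 days: 302 − 30 = 272 left.
August 2007 has 31 days: 272 − 31 = 241 left.
July 2007 has 31 days: 241 − 31 = 210 left.
June 2007 has 30 days: 210 − 30 = 180 left.
May 2007 has 31 days: 180 − 31 = 149 left.
April 2007 has 30 days: 149 − 30 = 119 left.
March 2007 has 31 days: 119 − 31 = 88 left.
February 2007 has 28 days (2007 is not a leap year): 88 − 28 = 60 left.
January 2007 has 31 days: 60 − 31 = 29 left.
December 2006 has 31 days; 31 − 29 = 2 → December 2, 2006.

December 2, 2006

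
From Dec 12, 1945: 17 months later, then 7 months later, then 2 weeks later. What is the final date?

December 26, 1947

Adding 17 months from December 12, 1945:
month 12 + 17 = 29, which is month 5 of year 1947 → May 1947.
Day 12 is valid in May, giving May 12, 1947.
Counting forward 7 months from May 12, 1947:
month 5 + 7 = 12 → December 1947.
Day 12 is valid in December, giving December 12, 1947.
Advancing 2 weeks (= 14 days) from December 12, 1947:
December has 31 days; 12 + 14 = 26, still in December.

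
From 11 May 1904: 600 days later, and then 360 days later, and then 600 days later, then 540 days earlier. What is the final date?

Adding 600 days from May 11, 1904:
May has 31 days, so 31 − 11 = 20 days remain after May 11, 1904; 600 − 20 = 580 left.
June 1904 has 30 days: 580 − 30 = 550 left.
July 1904 has 31 days: 550 − 31 = 519 left.
August 1904 has 31 days: 519 − 31 = 488 left.
September 1904 has 30 days: 488 − 30 = 458 left.
October 1904 has 31 days: 458 − 31 = 427 left.
November 1904 has 30 days: 427 − 30 = 397 left.
December 1904 has 31 days: 397 − 31 = 366 left.
January 1905 has 31 days: 366 − 31 = 335 left.
February 1905 has 28 days (1905 is not a leap year): 335 − 28 = 307 left.
March 1905 has 31 days: 307 − 31 = 276 left.
April 1905 has 30 days: 276 − 30 = 246 left.
May 1905 has 31 days: 246 − 31 = 215 left.
June 1905 has 30 days: 215 − 30 = 185 left.
July 1905 has 31 days: 185 − 31 = 154 left.
August 1905 has 31 days: 154 − 31 = 123 left.
September 1905 has 30 days: 123 − 30 = 93 left.
October 1905 has 31 days: 93 − 31 = 62 left.
November 1905 has 30 days: 62 − 30 = 32 left.
December 1905 has 31 days: 32 − 31 = 1 left.
1 day into January 1906 → January 1, 1906.
Adding 360 days from January 1, 1906:
January has 31 days, so 31 − 1 = 30 days remain after January 1, 1906; 360 − 30 = 330 left.
February 1906 has 28 days (1906 is not a leap year): 330 − 28 = 302 left.
March 1906 has 31 days: 302 − 31 = 271 left.
April 1906 has 30 days: 271 − 30 = 241 left.
May 1906 has 31 days: 241 − 31 = 210 left.
June 1906 has 30 days: 210 − 30 = 180 left.
July 1906 has 31 days: 180 − 31 = 149 left.
August 1906 has 31 days: 149 − 31 = 118 left.
September 1906 has 30 days: 118 − 30 = 88 left.
October 1906 has 31 days: 88 − 31 = 57 left.
November 1906 has 30 days: 57 − 30 = 27 left.
27 days into December 1906 → December 27, 1906.
Adding 600 days from December 27, 1906:
December has 31 days, so 31 − 27 = 4 days remain after December 27, 1906; 600 − 4 = 596 left.
January 1907 has 31 days: 596 − 31 = 565 left.
February 1907 has 28 days (1907 is not a leap year): 565 − 28 = 537 left.
March 1907 has 31 days: 537 − 31 = 506 left.
April 1907 has 30 days: 506 − 30 = 476 left.
May 1907 has 31 days: 476 − 31 = 445 left.
June 1907 has 30 days: 445 − 30 = 415 left.
July 1907 has 31 days: 415 − 31 = 384 left.
August 1907 has 31 days: 384 − 31 = 353 left.
September 1907 has 30 days: 353 − 30 = 323 left.
October 1907 has 31 days: 323 − 31 = 292 left.
November 1907 has 30 days: 292 − 30 = 262 left.
December 1907 has 31 days: 262 − 31 = 231 left.
January 1908 has 31 days: 231 − 31 = 200 left.
February 1908 has 29 days (1908 is a leap year): 200 − 29 = 171 left.
March 1908 has 31 days: 171 − 31 = 140 left.
April 1908 has 30 days: 140 − 30 = 110 left.
May 1908 has 31 days: 110 − 31 = 79 left.
June 1908 has 30 days: 79 − 30 = 49 left.
July 1908 has 31 days: 49 − 31 = 18 left.
18 days into August 1908 → August 18, 1908.
Subtracting 540 days from August 18, 1908:
Going back 18 days from August 18, 1908 reaches the end of the previous month; 540 − 18 = 522 left.
July 1908 has 31 days: 522 − 31 = 491 left.
June 1908 has 30 days: 491 − 30 = 461 left.
May 1908 has 31 days: 461 − 31 = 430 left.
April 1908 has 30 days: 430 − 30 = 400 left.
March 1908 has 31 days: 400 − 31 = 369 left.
February 1908 has 29 days (1908 is a leap year): 369 − 29 = 340 left.
January 1908 has 31 days: 340 − 31 = 309 left.
December 1907 has 31 days: 309 − 31 = 278 left.
November 1907 has 30 days: 278 − 30 = 248 left.
October 1907 has 31 days: 248 − 31 = 217 left.
September 1907 has 30 days: 217 − 30 = 187 left.
August 1907 has 31 days: 187 − 31 = 156 left.
July 1907 has 31 days: 156 − 31 = 125 left.
June 1907 has 30 days: 125 − 30 = 95 left.
May 1907 has 31 days: 95 − 31 = 64 left.
April 1907 has 30 days: 64 − 30 = 34 left.
March 1907 has 31 days: 34 − 31 = 3 left.
February 1907 has 28 days; 28 − 3 = 25 → February 25, 1907.

February 25, 1907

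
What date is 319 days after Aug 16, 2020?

Adding 319 days from August 16, 2020.
August has 31 days, so 31 − 16 = 15 days remain after August 16, 2020; 319 − 15 = 304 left.
September 2020 has 30 days: 304 − 30 = 274 left.
October 2020 has 31 days: 274 − 31 = 243 left.
November 2020 has 30 days: 243 − 30 = 213 left.
December 2020 has 31 days: 213 − 31 = 182 left.
January 2021 has 31 days: 182 − 31 = 151 left.
February 2021 has 28 days (2021 is not a leap year): 151 − 28 = 123 left.
March 2021 has 31 days: 123 − 31 = 92 left.
April 2021 has 30 days: 92 − 30 = 62 left.
May 2021 has 31 days: 62 − 31 = 31 left.
June 2021 has 30 days: 31 − 30 = 1 left.
1 day into July 2021 → July 1, 2021.

July 1, 2021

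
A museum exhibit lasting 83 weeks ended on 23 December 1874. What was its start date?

May 21, 1873

Going back 83 weeks = 581 days from December 23, 1874.
Going back 23 days from December 23, 1874 reaches the end of the previous month; 581 − 23 = 558 left.
November 1874 has 30 days: 558 − 30 = 528 left.
October 1874 has 31 days: 528 − 31 = 497 left.
September 1874 has 30 days: 497 − 30 = 467 left.
August 1874 has 31 days: 467 − 31 = 436 left.
July 1874 has 31 days: 436 − 31 = 405 left.
June 1874 has 30 days: 405 − 30 = 375 left.
May 1874 has 31 days: 375 − 31 = 344 left.
April 1874 has 30 days: 344 − 30 = 314 left.
March 1874 has 31 days: 314 − 31 = 283 left.
February 1874 has 28 days (1874 is not a leap year): 283 − 28 = 255 left.
January 1874 has 31 days: 255 − 31 = 224 left.
December 1873 has 31 days: 224 − 31 = 193 left.
November 1873 has 30 days: 193 − 30 = 163 left.
October 1873 has 31 days: 163 − 31 = 132 left.
September 1873 has 30 days: 132 − 30 = 102 left.
August 1873 has 31 days: 102 − 31 = 71 left.
July 1873 has 31 days: 71 − 31 = 40 left.
June 1873 has 30 days: 40 − 30 = 10 left.
May 1873 has 31 days; 31 − 10 = 21 → May 21, 1873.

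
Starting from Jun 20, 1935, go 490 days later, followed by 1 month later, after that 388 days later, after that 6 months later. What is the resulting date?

June 15, 1938

Adding 490 days from June 20, 1935:
June has 30 days, so 30 − 20 = 10 days remain after June 20, 1935; 490 − 10 = 480 left.
July 1935 has 31 days: 480 − 31 = 449 left.
August 1935 has 31 days: 449 − 31 = 418 left.
September 1935 has 30 days: 418 − 30 = 388 left.
October 1935 has 31 days: 388 − 31 = 357 left.
November 1935 has 30 days: 357 − 30 = 327 left.
December 1935 has 31 days: 327 − 31 = 296 left.
January 1936 has 31 days: 296 − 31 = 265 left.
February 1936 has 29 days (1936 is a leap year): 265 − 29 = 236 left.
March 1936 has 31 days: 236 − 31 = 205 left.
April 1936 has 30 days: 205 − 30 = 175 left.
May 1936 has 31 days: 175 − 31 = 144 left.
June 1936 has 30 days: 144 − 30 = 114 left.
July 1936 has 31 days: 114 − 31 = 83 left.
August 1936 has 31 days: 83 − 31 = 52 left.
September 1936 has 30 days: 52 − 30 = 22 left.
22 days into October 1936 → October 22, 1936.
Counting forward 1 month from October 22, 1936:
month 10 + 1 = 11 → November 1936.
Day 22 is valid in November, giving November 22, 1936.
Advancing 388 days from November 22, 1936:
November has 30 days, so 30 − 22 = 8 days remain after November 22, 1936; 388 − 8 = 380 left.
December 1936 has 31 days: 380 − 31 = 349 left.
January 1937 has 31 days: 349 − 31 = 318 left.
February 1937 has 28 days (1937 is not a leap year): 318 − 28 = 290 left.
March 1937 has 31 days: 290 − 31 = 259 left.
April 1937 has 30 days: 259 − 30 = 229 left.
May 1937 has 31 days: 229 − 31 = 198 left.
June 1937 has 30 days: 198 − 30 = 168 left.
July 1937 has 31 days: 168 − 31 = 137 left.
August 1937 has 31 days: 137 − 31 = 106 left.
September 1937 has 30 days: 106 − 30 = 76 left.
October 1937 has 31 days: 76 − 31 = 45 left.
November 1937 has 30 days: 45 − 30 = 15 left.
15 days into December 1937 → December 15, 1937.
Advancing 6 months from December 15, 1937:
month 12 + 6 = 18, which is month 6 of year 1938 → June 1938.
Day 15 is valid in June, giving June 15, 1938.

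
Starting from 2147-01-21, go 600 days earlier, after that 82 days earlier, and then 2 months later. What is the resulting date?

Going back 600 days from January 21, 2147:
Going back 21 days from January 21, 2147 reaches the end of the previous month; 600 − 21 = 579 left.
December 2146 has 31 days: 579 − 31 = 548 left.
November 2146 has 30 days: 548 − 30 = 518 left.
October 2146 has 31 days: 518 − 31 = 487 left.
September 2146 has 30 days: 487 − 30 = 457 left.
August 2146 has 31 days: 457 − 31 = 426 left.
July 2146 has 31 days: 426 − 31 = 395 left.
June 2146 has 30 days: 395 − 30 = 365 left.
May 2146 has 31 days: 365 − 31 = 334 left.
April 2146 has 30 days: 334 − 30 = 304 left.
March 2146 has 31 days: 304 − 31 = 273 left.
February 2146 has 28 days (2146 is not a leap year): 273 − 28 = 245 left.
January 2146 has 31 days: 245 − 31 = 214 left.
December 2145 has 31 days: 214 − 31 = 183 left.
November 2145 has 30 days: 183 − 30 = 153 left.
October 2145 has 31 days: 153 − 31 = 122 left.
September 2145 has 30 days: 122 − 30 = 92 left.
August 2145 has 31 days: 92 − 31 = 61 left.
July 2145 has 31 days: 61 − 31 = 30 left.
June 2145 has 30 days: 30 − 30 = 0 left.
May 2145 has 31 days; 31 − 0 = 31 → May 31, 2145.
Subtracting 82 days from May 31, 2145:
Going back 31 days from May 31, 2145 reaches the end of the previous month; 82 − 31 = 51 left.
April 2145 has 30 days: 51 − 30 = 21 left.
March 2145 has 31 days; 31 − 21 = 10 → March 10, 2145.
Advancing 2 months from March 10, 2145:
month 3 + 2 = 5 → May 2145.
Day 10 is valid in May, giving May 10, 2145.

May 10, 2145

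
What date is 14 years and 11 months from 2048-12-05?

November 5, 2063

Counting forward 14 years and 11 months from December 5, 2048.
+14 years → 2062; month 12 + 11 = 23, which is month 11 of year 2063 → November 2063.
Day 5 is valid in November, giving November 5, 2063.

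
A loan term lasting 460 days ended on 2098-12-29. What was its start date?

Going back 460 days from December 29, 2098.
Going back 29 days from December 29, 2098 reaches the end of the previous month; 460 − 29 = 431 left.
November 2098 has 30 days: 431 − 30 = 401 left.
October 2098 has 31 days: 401 − 31 = 370 left.
September 2098 has 30 days: 370 − 30 = 340 left.
August 2098 has 31 days: 340 − 31 = 309 left.
July 2098 has 31 days: 309 − 31 = 278 left.
June 2098 has 30 days: 278 − 30 = 248 left.
May 2098 has 31 days: 248 − 31 = 217 left.
April 2098 has 30 days: 217 − 30 = 187 left.
March 2098 has 31 days: 187 − 31 = 156 left.
February 2098 has 28 days (2098 is not a leap year): 156 − 28 = 128 left.
January 2098 has 31 days: 128 − 31 = 97 left.
December 2097 has 31 days: 97 − 31 = 66 left.
November 2097 has 30 days: 66 − 30 = 36 left.
October 2097 has 31 days: 36 − 31 = 5 left.
September 2097 has 30 days; 30 − 5 = 25 → September 25, 2097.

September 25, 2097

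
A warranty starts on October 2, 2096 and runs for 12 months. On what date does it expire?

October 2, 2097

Counting forward 12 months from October 2, 2096.
month 10 + 12 = 22, which is month 10 of year 2097 → October 2097.
Day 2 is valid in October, giving October 2, 2097.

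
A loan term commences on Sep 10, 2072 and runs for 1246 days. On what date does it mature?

February 8, 2076

Counting forward 1246 days from September 10, 2072.
September has 30 days, so 30 − 10 = 20 days remain after September 10, 2072; 1246 − 20 = 1226 left.
October 2072 has 31 days: 1226 − 31 = 1195 left.
November 2072 has 30 days: 1195 − 30 = 1165 left.
December 2072 has 31 days: 1165 − 31 = 1134 left.
January 2073 has 31 days: 1134 − 31 = 1103 left.
February 2073 has 28 days (2073 is not a leap year): 1103 − 28 = 1075 left.
March 2073 has 31 days: 1075 − 31 = 1044 left.
April 2073 has 30 days: 1044 − 30 = 1014 left.
May 2073 has 31 days: 1014 − 31 = 983 left.
June 2073 has 30 days: 983 − 30 = 953 left.
July 2073 has 31 days: 953 − 31 = 922 left.
August 2073 has 31 days: 922 − 31 = 891 left.
September 2073 has 30 days: 891 − 30 = 861 left.
October 2073 has 31 days: 861 − 31 = 830 left.
November 2073 has 30 days: 830 − 30 = 800 left.
December 2073 has 31 days: 800 − 31 = 769 left.
January 2074 has 31 days: 769 − 31 = 738 left.
February 2074 has 28 days (2074 is not a leap year): 738 − 28 = 710 left.
March 2074 has 31 days: 710 − 31 = 679 left.
April 2074 has 30 days: 679 − 30 = 649 left.
May 2074 has 31 days: 649 − 31 = 618 left.
June 2074 has 30 days: 618 − 30 = 588 left.
July 2074 has 31 days: 588 − 31 = 557 left.
August 2074 has 31 days: 557 − 31 = 526 left.
September 2074 has 30 days: 526 − 30 = 496 left.
October 2074 has 31 days: 496 − 31 = 465 left.
November 2074 has 30 days: 465 − 30 = 435 left.
December 2074 has 31 days: 435 − 31 = 404 left.
January 2075 has 31 days: 404 − 31 = 373 left.
February 2075 has 28 days (2075 is not a leap year): 373 − 28 = 345 left.
March 2075 has 31 days: 345 − 31 = 314 left.
April 2075 has 30 days: 314 − 30 = 284 left.
May 2075 has 31 days: 284 − 31 = 253 left.
June 2075 has 30 days: 253 − 30 = 223 left.
July 2075 has 31 days: 223 − 31 = 192 left.
August 2075 has 31 days: 192 − 31 = 161 left.
September 2075 has 30 days: 161 − 30 = 131 left.
October 2075 has 31 days: 131 − 31 = 100 left.
November 2075 has 30 days: 100 − 30 = 70 left.
December 2075 has 31 days: 70 − 31 = 39 left.
January 2076 has 31 days: 39 − 31 = 8 left.
8 days into February 2076 → February 8, 2076.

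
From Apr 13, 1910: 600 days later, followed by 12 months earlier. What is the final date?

December 4, 1910

Adding 600 days from April 13, 1910:
April has 30 days, so 30 − 13 = 17 days remain after April 13, 1910; 600 − 17 = 583 left.
May 1910 has 31 days: 583 − 31 = 552 left.
June 1910 has 30 days: 552 − 30 = 522 left.
July 1910 has 31 days: 522 − 31 = 491 left.
August 1910 has 31 days: 491 − 31 = 460 left.
September 1910 has 30 days: 460 − 30 = 430 left.
October 1910 has 31 days: 430 − 31 = 399 left.
November 1910 has 30 days: 399 − 30 = 369 left.
December 1910 has 31 days: 369 − 31 = 338 left.
January 1911 has 31 days: 338 − 31 = 307 left.
February 1911 has 28 days (1911 is not a leap year): 307 − 28 = 279 left.
March 1911 has 31 days: 279 − 31 = 248 left.
April 1911 has 30 days: 248 − 30 = 218 left.
May 1911 has 31 days: 218 − 31 = 187 left.
June 1911 has 30 days: 187 − 30 = 157 left.
July 1911 has 31 days: 157 − 31 = 126 left.
August 1911 has 31 days: 126 − 31 = 95 left.
September 1911 has 30 days: 95 − 30 = 65 left.
October 1911 has 31 days: 65 − 31 = 34 left.
November 1911 has 30 days: 34 − 30 = 4 left.
4 days into December 1911 → December 4, 1911.
Subtracting 12 months from December 4, 1911:
month 12 − 12 = 0, which is month 12 of year 1910 → December 1910.
Day 4 is valid in December, giving December 4, 1910.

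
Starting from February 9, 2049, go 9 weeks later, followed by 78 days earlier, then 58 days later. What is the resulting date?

Adding 9 weeks (= 63 days) from February 9, 2049:
February has 28 days, so 28 − 9 = 19 days remain after February 9, 2049; 63 − 19 = 44 left.
March 2049 has 31 days: 44 − 31 = 13 left.
13 days into April 2049 → April 13, 2049.
Subtracting 78 days from April 13, 2049:
Going back 13 days from April 13, 2049 reaches the end of the previous month; 78 − 13 = 65 left.
March 2049 has 31 days: 65 − 31 = 34 left.
February 2049 has 28 days (2049 is not a leap year): 34 − 28 = 6 left.
January 2049 has 31 days; 31 − 6 = 25 → January 25, 2049.
Advancing 58 days from January 25, 2049:
January has 31 days, so 31 − 25 = 6 days remain after January 25, 2049; 58 − 6 = 52 left.
February 2049 has 28 days (2049 is not a leap year): 52 − 28 = 24 left.
24 days into March 2049 → March 24, 2049.

March 24, 2049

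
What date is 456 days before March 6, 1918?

Counting back 456 days from March 6, 1918.
Going back 6 days from March 6, 1918 reaches the end of the previous month; 456 − 6 = 450 left.
February 1918 has 28 days (1918 is not a leap year): 450 − 28 = 422 left.
January 1918 has 31 days: 422 − 31 = 391 left.
December 1917 has 31 days: 391 − 31 = 360 left.
November 1917 has 30 days: 360 − 30 = 330 left.
October 1917 has 31 days: 330 − 31 = 299 left.
September 1917 has 30 days: 299 − 30 = 269 left.
August 1917 has 31 days: 269 − 31 = 238 left.
July 1917 has 31 days: 238 − 31 = 207 left.
June 1917 has 30 days: 207 − 30 = 177 left.
May 1917 has 31 days: 177 − 31 = 146 left.
April 1917 has 30 days: 146 − 30 = 116 left.
March 1917 has 31 days: 116 − 31 = 85 left.
February 1917 has 28 days (1917 is not a leap year): 85 − 28 = 57 left.
January 1917 has 31 days: 57 − 31 = 26 left.
December 1916 has 31 days; 31 − 26 = 5 → December 5, 1916.

December 5, 1916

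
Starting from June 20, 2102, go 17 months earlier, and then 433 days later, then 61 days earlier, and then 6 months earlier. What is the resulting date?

Going back 17 months from June 20, 2102:
month 6 − 17 = -11, which is month 1 of year 2101 → January 2101.
Day 20 is valid in January, giving January 20, 2101.
Adding 433 days from January 20, 2101:
January has 31 days, so 31 − 20 = 11 days remain after January 20, 2101; 433 − 11 = 422 left.
February 2101 has 28 days (2101 is not a leap year): 422 − 28 = 394 left.
March 2101 has 31 days: 394 − 31 = 363 left.
April 2101 has 30 days: 363 − 30 = 333 left.
May 2101 has 31 days: 333 − 31 = 302 left.
June 2101 has 30 days: 302 − 30 = 272 left.
July 2101 has 31 days: 272 − 31 = 241 left.
August 2101 has 31 days: 241 − 31 = 210 left.
September 2101 has 30 days: 210 − 30 = 180 left.
October 2101 has 31 days: 180 − 31 = 149 left.
November 2101 has 30 days: 149 − 30 = 119 left.
December 2101 has 31 days: 119 − 31 = 88 left.
January 2102 has 31 days: 88 − 31 = 57 left.
February 2102 has 28 days (2102 is not a leap year): 57 − 28 = 29 left.
29 days into March 2102 → March 29, 2102.
Subtracting 61 days from March 29, 2102:
Going back 29 days from March 29, 2102 reaches the end of the previous month; 61 − 29 = 32 left.
February 2102 has 28 days (2102 is not a leap year): 32 − 28 = 4 left.
January 2102 has 31 days; 31 − 4 = 27 → January 27, 2102.
Subtracting 6 months from January 27, 2102:
month 1 − 6 = -5, which is month 7 of year 2101 → July 2101.
Day 27 is valid in July, giving July 27, 2101.

July 27, 2101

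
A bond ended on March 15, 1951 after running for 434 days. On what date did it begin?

Going back 434 days from March 15, 1951.
Going back 15 days from March 15, 1951 reaches the end of the previous month; 434 − 15 = 419 left.
February 1951 has 28 days (1951 is not a leap year): 419 − 28 = 391 left.
January 1951 has 31 days: 391 − 31 = 360 left.
December 1950 has 31 days: 360 − 31 = 329 left.
November 1950 has 30 days: 329 − 30 = 299 left.
October 1950 has 31 days: 299 − 31 = 268 left.
September 1950 has 30 days: 268 − 30 = 238 left.
August 1950 has 31 days: 238 − 31 = 207 left.
July 1950 has 31 days: 207 − 31 = 176 left.
June 1950 has 30 days: 176 − 30 = 146 left.
May 1950 has 31 days: 146 − 31 = 115 left.
April 1950 has 30 days: 115 − 30 = 85 left.
March 1950 has 31 days: 85 − 31 = 54 left.
February 1950 has 28 days (1950 is not a leap year): 54 − 28 = 26 left.
January 1950 has 31 days; 31 − 26 = 5 → January 5, 1950.

January 5, 1950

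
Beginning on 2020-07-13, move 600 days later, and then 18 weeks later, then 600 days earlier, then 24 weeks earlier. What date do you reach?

Adding 600 days from July 13, 2020:
July has 31 days, so 31 − 13 = 18 days remain after July 13, 2020; 600 − 18 = 582 left.
August 2020 has 31 days: 582 − 31 = 551 left.
September 2020 has 30 days: 551 − 30 = 521 left.
October 2020 has 31 days: 521 − 31 = 490 left.
November 2020 has 30 days: 490 − 30 = 460 left.
December 2020 has 31 days: 460 − 31 = 429 left.
January 2021 has 31 days: 429 − 31 = 398 left.
February 2021 has 28 days (2021 is not a leap year): 398 − 28 = 370 left.
March 2021 has 31 days: 370 − 31 = 339 left.
April 2021 has 30 days: 339 − 30 = 309 left.
May 2021 has 31 days: 309 − 31 = 278 left.
June 2021 has 30 days: 278 − 30 = 248 left.
July 2021 has 31 days: 248 − 31 = 217 left.
August 2021 has 31 days: 217 − 31 = 186 left.
September 2021 has 30 days: 186 − 30 = 156 left.
October 2021 has 31 days: 156 − 31 = 125 left.
November 2021 has 30 days: 125 − 30 = 95 left.
December 2021 has 31 days: 95 − 31 = 64 left.
January 2022 has 31 days: 64 − 31 = 33 left.
February 2022 has 28 days (2022 is not a leap year): 33 − 28 = 5 left.
5 days into March 2022 → March 5, 2022.
Counting forward 18 weeks (= 126 days) from March 5, 2022:
March has 31 days, so 31 − 5 = 26 days remain after March 5, 2022; 126 − 26 = 100 left.
April 2022 has 30 days: 100 − 30 = 70 left.
May 2022 has 31 days: 70 − 31 = 39 left.
June 2022 has 30 days: 39 − 30 = 9 left.
9 days into July 2022 → July 9, 2022.
Subtracting 600 days from July 9, 2022:
Going back 9 days from July 9, 2022 reaches the end of the previous month; 600 − 9 = 591 left.
June 2022 has 30 days: 591 − 30 = 561 left.
May 2022 has 31 days: 561 − 31 = 530 left.
April 2022 has 30 days: 530 − 30 = 500 left.
March 2022 has 31 days: 500 − 31 = 469 left.
February 2022 has 28 days (2022 is not a leap year): 469 − 28 = 441 left.
January 2022 has 31 days: 441 − 31 = 410 left.
December 2021 has 31 days: 410 − 31 = 379 left.
November 2021 has 30 days: 379 − 30 = 349 left.
October 2021 has 31 days: 349 − 31 = 318 left.
September 2021 has 30 days: 318 − 30 = 288 left.
August 2021 has 31 days: 288 − 31 = 257 left.
July 2021 has 31 days: 257 − 31 = 226 left.
June 2021 has 30 days: 226 − 30 = 196 left.
May 2021 has 31 days: 196 − 31 = 165 left.
April 2021 has 30 days: 165 − 30 = 135 left.
March 2021 has 31 days: 135 − 31 = 104 left.
February 2021 has 28 days (2021 is not a leap year): 104 − 28 = 76 left.
January 2021 has 31 days: 76 − 31 = 45 left.
December 2020 has 31 days: 45 − 31 = 14 left.
November 2020 has 30 days; 30 − 14 = 16 → November 16, 2020.
Counting back 24 weeks (= 168 days) from November 16, 2020:
Going back 16 days from November 16, 2020 reaches the end of the previous month; 168 − 16 = 152 left.
October 2020 has 31 days: 152 − 31 = 121 left.
September 2020 has 30 days: 121 − 30 = 91 left.
August 2020 has 31 days: 91 − 31 = 60 left.
July 2020 has 31 days: 60 − 31 = 29 left.
June 2020 has 30 days; 30 − 29 = 1 → June 1, 2020.

June 1, 2020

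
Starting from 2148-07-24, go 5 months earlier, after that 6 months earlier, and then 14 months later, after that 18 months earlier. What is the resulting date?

Counting back 5 months from July 24, 2148:
month 7 − 5 = 2 → February 2148.
Day 24 is valid in February, giving February 24, 2148.
Counting back 6 months from February 24, 2148:
month 2 − 6 = -4, which is month 8 of year 2147 → August 2147.
Day 24 is valid in August, giving August 24, 2147.
Counting forward 14 months from August 24, 2147:
month 8 + 14 = 22, which is month 10 of year 2148 → October 2148.
Day 24 is valid in October, giving October 24, 2148.
Subtracting 18 months from October 24, 2148:
month 10 − 18 = -8, which is month 4 of year 2147 → April 2147.
Day 24 is valid in April, giving April 24, 2147.

April 24, 2147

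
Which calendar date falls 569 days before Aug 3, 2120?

January 12, 2119

Counting back 569 days from August 3, 2120.
Going back 3 days from August 3, 2120 reaches the end of the previous month; 569 − 3 = 566 left.
July 2120 has 31 days: 566 − 31 = 535 left.
June 2120 has 30 days: 535 − 30 = 505 left.
May 2120 has 31 days: 505 − 31 = 474 left.
April 2120 has 30 days: 474 − 30 = 444 left.
March 2120 has 31 days: 444 − 31 = 413 left.
February 2120 has 29 days (2120 is a leap year): 413 − 29 = 384 left.
January 2120 has 31 days: 384 − 31 = 353 left.
December 2119 has 31 days: 353 − 31 = 322 left.
November 2119 has 30 days: 322 − 30 = 292 left.
October 2119 has 31 days: 292 − 31 = 261 left.
September 2119 has 30 days: 261 − 30 = 231 left.
August 2119 has 31 days: 231 − 31 = 200 left.
July 2119 has 31 days: 200 − 31 = 169 left.
June 2119 has 30 days: 169 − 30 = 139 left.
May 2119 has 31 days: 139 − 31 = 108 left.
April 2119 has 30 days: 108 − 30 = 78 left.
March 2119 has 31 days: 78 − 31 = 47 left.
February 2119 has 28 days (2119 is not a leap year): 47 − 28 = 19 left.
January 2119 has 31 days; 31 − 19 = 12 → January 12, 2119.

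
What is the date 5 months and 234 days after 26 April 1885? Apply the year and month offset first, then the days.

Adding 5 months and 234 days from April 26, 1885: first the month/year part, then the days.
month 4 + 5 = 9 → September 1885.
Day 26 is valid in September, giving September 26, 1885.
Now add 234 days from September 26, 1885.
September has 30 days, so 30 − 26 = 4 days remain after September 26, 1885; 234 − 4 = 230 left.
October 1885 has 31 days: 230 − 31 = 199 left.
November 1885 has 30 days: 199 − 30 = 169 left.
December 1885 has 31 days: 169 − 31 = 138 left.
January 1886 has 31 days: 138 − 31 = 107 left.
February 1886 has 28 days (1886 is not a leap year): 107 − 28 = 79 left.
March 1886 has 31 days: 79 − 31 = 48 left.
April 1886 has 30 days: 48 − 30 = 18 left.
18 days into May 1886 → May 18, 1886.

May 18, 1886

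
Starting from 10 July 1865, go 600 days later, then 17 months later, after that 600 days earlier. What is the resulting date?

December 11, 1866

Counting forward 600 days from July 10, 1865:
July has 31 days, so 31 − 10 = 21 days remain after July 10, 1865; 600 − 21 = 579 left.
August 1865 has 31 days: 579 − 31 = 548 left.
September 1865 has 30 days: 548 − 30 = 518 left.
October 1865 has 31 days: 518 − 31 = 487 left.
November 1865 has 30 days: 487 − 30 = 457 left.
December 1865 has 31 days: 457 − 31 = 426 left.
January 1866 has 31 days: 426 − 31 = 395 left.
February 1866 has 28 days (1866 is not a leap year): 395 − 28 = 367 left.
March 1866 has 31 days: 367 − 31 = 336 left.
April 1866 has 30 days: 336 − 30 = 306 left.
May 1866 has 31 days: 306 − 31 = 275 left.
June 1866 has 30 days: 275 − 30 = 245 left.
July 1866 has 31 days: 245 − 31 = 214 left.
August 1866 has 31 days: 214 − 31 = 183 left.
September 1866 has 30 days: 183 − 30 = 153 left.
October 1866 has 31 days: 153 − 31 = 122 left.
November 1866 has 30 days: 122 − 30 = 92 left.
December 1866 has 31 days: 92 − 31 = 61 left.
January 1867 has 31 days: 61 − 31 = 30 left.
February 1867 has 28 days (1867 is not a leap year): 30 − 28 = 2 left.
2 days into March 1867 → March 2, 1867.
Advancing 17 months from March 2, 1867:
month 3 + 17 = 20, which is month 8 of year 1868 → August 1868.
Day 2 is valid in August, giving August 2, 1868.
Subtracting 600 days from August 2, 1868:
Going back 2 days from August 2, 1868 reaches the end of the previous month; 600 − 2 = 598 left.
July 1868 has 31 days: 598 − 31 = 567 left.
June 1868 has 30 days: 567 − 30 = 537 left.
May 1868 has 31 days: 537 − 31 = 506 left.
April 1868 has 30 days: 506 − 30 = 476 left.
March 1868 has 31 days: 476 − 31 = 445 left.
February 1868 has 29 days (1868 is a leap year): 445 − 29 = 416 left.
January 1868 has 31 days: 416 − 31 = 385 left.
December 1867 has 31 days: 385 − 31 = 354 left.
November 1867 has 30 days: 354 − 30 = 324 left.
October 1867 has 31 days: 324 − 31 = 293 left.
September 1867 has 30 days: 293 − 30 = 263 left.
August 1867 has 31 days: 263 − 31 = 232 left.
July 1867 has 31 days: 232 − 31 = 201 left.
June 1867 has 30 days: 201 − 30 = 171 left.
May 1867 has 31 days: 171 − 31 = 140 left.
April 1867 has 30 days: 140 − 30 = 110 left.
March 1867 has 31 days: 110 − 31 = 79 left.
February 1867 has 28 days (1867 is not a leap year): 79 − 28 = 51 left.
January 1867 has 31 days: 51 − 31 = 20 left.
December 1866 has 31 days; 31 − 20 = 11 → December 11, 1866.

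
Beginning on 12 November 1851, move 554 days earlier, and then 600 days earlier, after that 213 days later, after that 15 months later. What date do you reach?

July 15, 1850

Subtracting 554 days from November 12, 1851:
Going back 12 days from November 12, 1851 reaches the end of the previous month; 554 − 12 = 542 left.
October 1851 has 31 days: 542 − 31 = 511 left.
September 1851 has 30 days: 511 − 30 = 481 left.
August 1851 has 31 days: 481 − 31 = 450 left.
July 1851 has 31 days: 450 − 31 = 419 left.
June 1851 has 30 days: 419 − 30 = 389 left.
May 1851 has 31 days: 389 − 31 = 358 left.
April 1851 has 30 days: 358 − 30 = 328 left.
March 1851 has 31 days: 328 − 31 = 297 left.
February 1851 has 28 days (1851 is not a leap year): 297 − 28 = 269 left.
January 1851 has 31 days: 269 − 31 = 238 left.
December 1850 has 31 days: 238 − 31 = 207 left.
November 1850 has 30 days: 207 − 30 = 177 left.
October 1850 has 31 days: 177 − 31 = 146 left.
September 1850 has 30 days: 146 − 30 = 116 left.
August 1850 has 31 days: 116 − 31 = 85 left.
July 1850 has 31 days: 85 − 31 = 54 left.
June 1850 has 30 days: 54 − 30 = 24 left.
May 1850 has 31 days; 31 − 24 = 7 → May 7, 1850.
Subtracting 600 days from May 7, 1850:
Going back 7 days from May 7, 1850 reaches the end of the previous month; 600 − 7 = 593 left.
April 1850 has 30 days: 593 − 30 = 563 left.
March 1850 has 31 days: 563 − 31 = 532 left.
February 1850 has 28 days (1850 is not a leap year): 532 − 28 = 504 left.
January 1850 has 31 days: 504 − 31 = 473 left.
December 1849 has 31 days: 473 − 31 = 442 left.
November 1849 has 30 days: 442 − 30 = 412 left.
October 1849 has 31 days: 412 − 31 = 381 left.
September 1849 has 30 days: 381 − 30 = 351 left.
August 1849 has 31 days: 351 − 31 = 320 left.
July 1849 has 31 days: 320 − 31 = 289 left.
June 1849 has 30 days: 289 − 30 = 259 left.
May 1849 has 31 days: 259 − 31 = 228 left.
April 1849 has 30 days: 228 − 30 = 198 left.
March 1849 has 31 days: 198 − 31 = 167 left.
February 1849 has 28 days (1849 is not a leap year): 167 − 28 = 139 left.
January 1849 has 31 days: 139 − 31 = 108 left.
December 1848 has 31 days: 108 − 31 = 77 left.
November 1848 has 30 days: 77 − 30 = 47 left.
October 1848 has 31 days: 47 − 31 = 16 left.
September 1848 has 30 days; 30 − 16 = 14 → September 14, 1848.
Advancing 213 days from September 14, 1848:
September has 30 days, so 30 − 14 = 16 days remain after September 14, 1848; 213 − 16 = 197 left.
October 1848 has 31 days: 197 − 31 = 166 left.
November 1848 has 30 days: 166 − 30 = 136 left.
December 1848 has 31 days: 136 − 31 = 105 left.
January 1849 has 31 days: 105 − 31 = 74 left.
February 1849 has 28 days (1849 is not a leap year): 74 − 28 = 46 left.
March 1849 has 31 days: 46 − 31 = 15 left.
15 days into April 1849 → April 15, 1849.
Counting forward 15 months from April 15, 1849:
month 4 + 15 = 19, which is month 7 of year 1850 → July 1850.
Day 15 is valid in July, giving July 15, 1850.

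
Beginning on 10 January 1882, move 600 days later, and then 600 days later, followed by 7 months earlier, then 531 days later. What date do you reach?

March 9, 1886

Adding 600 days from January 10, 1882:
January has 31 days, so 31 − 10 = 21 days remain after January 10, 1882; 600 − 21 = 579 left.
February 1882 has 28 days (1882 is not a leap year): 579 − 28 = 551 left.
March 1882 has 31 days: 551 − 31 = 520 left.
April 1882 has 30 days: 520 − 30 = 490 left.
May 1882 has 31 days: 490 − 31 = 459 left.
June 1882 has 30 days: 459 − 30 = 429 left.
July 1882 has 31 days: 429 − 31 = 398 left.
August 1882 has 31 days: 398 − 31 = 367 left.
September 1882 has 30 days: 367 − 30 = 337 left.
October 1882 has 31 days: 337 − 31 = 306 left.
November 1882 has 30 days: 306 − 30 = 276 left.
December 1882 has 31 days: 276 − 31 = 245 left.
January 1883 has 31 days: 245 − 31 = 214 left.
February 1883 has 28 days (1883 is not a leap year): 214 − 28 = 186 left.
March 1883 has 31 days: 186 − 31 = 155 left.
April 1883 has 30 days: 155 − 30 = 125 left.
May 1883 has 31 days: 125 − 31 = 94 left.
June 1883 has 30 days: 94 − 30 = 64 left.
July 1883 has 31 days: 64 − 31 = 33 left.
August 1883 has 31 days: 33 − 31 = 2 left.
2 days into September 1883 → September 2, 1883.
Adding 600 days from September 2, 1883:
September has 30 days, so 30 − 2 = 28 days remain after September 2, 1883; 600 − 28 = 572 left.
October 1883 has 31 days: 572 − 31 = 541 left.
November 1883 has 30 days: 541 − 30 = 511 left.
December 1883 has 31 days: 511 − 31 = 480 left.
January 1884 has 31 days: 480 − 31 = 449 left.
February 1884 has 29 days (1884 is a leap year): 449 − 29 = 420 left.
March 1884 has 31 days: 420 − 31 = 389 left.
April 1884 has 30 days: 389 − 30 = 359 left.
May 1884 has 31 days: 359 − 31 = 328 left.
June 1884 has 30 days: 328 − 30 = 298 left.
July 1884 has 31 days: 298 − 31 = 267 left.
August 1884 has 31 days: 267 − 31 = 236 left.
September 1884 has 30 days: 236 − 30 = 206 left.
October 1884 has 31 days: 206 − 31 = 175 left.
November 1884 has 30 days: 175 − 30 = 145 left.
December 1884 has 31 days: 145 − 31 = 114 left.
January 1885 has 31 days: 114 − 31 = 83 left.
February 1885 has 28 days (1885 is not a leap year): 83 − 28 = 55 left.
March 1885 has 31 days: 55 − 31 = 24 left.
24 days into April 1885 → April 24, 1885.
Going back 7 months from April 24, 1885:
month 4 − 7 = -3, which is month 9 of year 1884 → September 1884.
Day 24 is valid in September, giving September 24, 1884.
Counting forward 531 days from September 24, 1884:
September has 30 days, so 30 − 24 = 6 days remain after September 24, 1884; 531 − 6 = 525 left.
October 1884 has 31 days: 525 − 31 = 494 left.
November 1884 has 30 days: 494 − 30 = 464 left.
December 1884 has 31 days: 464 − 31 = 433 left.
January 1885 has 31 days: 433 − 31 = 402 left.
February 1885 has 28 days (1885 is not a leap year): 402 − 28 = 374 left.
March 1885 has 31 days: 374 − 31 = 343 left.
April 1885 has 30 days: 343 − 30 = 313 left.
May 1885 has 31 days: 313 − 31 = 282 left.
June 1885 has 30 days: 282 − 30 = 252 left.
July 1885 has 31 days: 252 − 31 = 221 left.
August 1885 has 31 days: 221 − 31 = 190 left.
September 1885 has 30 days: 190 − 30 = 160 left.
October 1885 has 31 days: 160 − 31 = 129 left.
November 1885 has 30 days: 129 − 30 = 99 left.
December 1885 has 31 days: 99 − 31 = 68 left.
January 1886 has 31 days: 68 − 31 = 37 left.
February 1886 has 28 days (1886 is not a leap year): 37 − 28 = 9 left.
9 days into March 1886 → March 9, 1886.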